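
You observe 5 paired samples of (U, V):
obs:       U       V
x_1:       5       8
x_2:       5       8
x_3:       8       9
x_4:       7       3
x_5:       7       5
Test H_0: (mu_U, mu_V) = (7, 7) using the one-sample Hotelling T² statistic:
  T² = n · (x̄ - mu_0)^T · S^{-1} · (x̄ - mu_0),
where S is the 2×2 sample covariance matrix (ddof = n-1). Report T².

Step 1 — sample mean vector:
  mean(U) = (5 + 5 + 8 + 7 + 7) / 5 = 32/5 = 6.4
  mean(V) = (8 + 8 + 9 + 3 + 5) / 5 = 33/5 = 6.6
  x̄ = (6.4, 6.6),  deviation x̄ - mu_0 = (6.4, 6.6) - (7, 7) = (-0.6, -0.4).

Step 2 — sample covariance matrix, S[i,j] = (1/(n-1)) · Σ_k (x_{k,i} - mean_i) · (x_{k,j} - mean_j), divisor n-1 = 4:
  S[U,U] = ((-1.4)·(-1.4) + (-1.4)·(-1.4) + (1.6)·(1.6) + (0.6)·(0.6) + (0.6)·(0.6)) / 4 = 7.2/4 = 1.8
  S[U,V] = ((-1.4)·(1.4) + (-1.4)·(1.4) + (1.6)·(2.4) + (0.6)·(-3.6) + (0.6)·(-1.6)) / 4 = -3.2/4 = -0.8
  S[V,V] = ((1.4)·(1.4) + (1.4)·(1.4) + (2.4)·(2.4) + (-3.6)·(-3.6) + (-1.6)·(-1.6)) / 4 = 25.2/4 = 6.3
  S = [[1.8, -0.8],
 [-0.8, 6.3]].

Step 3 — invert S. det(S) = 1.8·6.3 - (-0.8)² = 10.7.
  S^{-1} = (1/det) · [[d, -b], [-b, a]] = [[0.5888, 0.0748],
 [0.0748, 0.1682]].

Step 4 — quadratic form (x̄ - mu_0)^T · S^{-1} · (x̄ - mu_0):
  S^{-1} · (x̄ - mu_0) = (-0.3832, -0.1121),
  (x̄ - mu_0)^T · [...] = (-0.6)·(-0.3832) + (-0.4)·(-0.1121) = 0.2748.

Step 5 — scale by n: T² = 5 · 0.2748 = 1.3738.

T² ≈ 1.3738


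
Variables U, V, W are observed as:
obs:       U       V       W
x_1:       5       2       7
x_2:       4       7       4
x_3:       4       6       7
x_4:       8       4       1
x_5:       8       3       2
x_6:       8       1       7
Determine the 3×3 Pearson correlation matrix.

Step 1 — column means:
  mean(U) = (5 + 4 + 4 + 8 + 8 + 8) / 6 = 37/6 = 6.1667
  mean(V) = (2 + 7 + 6 + 4 + 3 + 1) / 6 = 23/6 = 3.8333
  mean(W) = (7 + 4 + 7 + 1 + 2 + 7) / 6 = 28/6 = 4.6667

Step 2 — sample variances and covariances s[i,j] = (1/(n-1)) · Σ_k (x_{k,i} - mean_i) · (x_{k,j} - mean_j), with n-1 = 5:
  s[U,U] = ((-1.1667)·(-1.1667) + (-2.1667)·(-2.1667) + (-2.1667)·(-2.1667) + (1.8333)·(1.8333) + (1.8333)·(1.8333) + (1.8333)·(1.8333)) / 5 = 20.8333/5 = 4.1667
  s[U,V] = ((-1.1667)·(-1.8333) + (-2.1667)·(3.1667) + (-2.1667)·(2.1667) + (1.8333)·(0.1667) + (1.8333)·(-0.8333) + (1.8333)·(-2.8333)) / 5 = -15.8333/5 = -3.1667
  s[U,W] = ((-1.1667)·(2.3333) + (-2.1667)·(-0.6667) + (-2.1667)·(2.3333) + (1.8333)·(-3.6667) + (1.8333)·(-2.6667) + (1.8333)·(2.3333)) / 5 = -13.6667/5 = -2.7333
  s[V,V] = ((-1.8333)·(-1.8333) + (3.1667)·(3.1667) + (2.1667)·(2.1667) + (0.1667)·(0.1667) + (-0.8333)·(-0.8333) + (-2.8333)·(-2.8333)) / 5 = 26.8333/5 = 5.3667
  s[V,W] = ((-1.8333)·(2.3333) + (3.1667)·(-0.6667) + (2.1667)·(2.3333) + (0.1667)·(-3.6667) + (-0.8333)·(-2.6667) + (-2.8333)·(2.3333)) / 5 = -6.3333/5 = -1.2667
  s[W,W] = ((2.3333)·(2.3333) + (-0.6667)·(-0.6667) + (2.3333)·(2.3333) + (-3.6667)·(-3.6667) + (-2.6667)·(-2.6667) + (2.3333)·(2.3333)) / 5 = 37.3333/5 = 7.4667
  Sample standard deviations s_i = √(s[i,i]):
  s(U) = √(4.1667) = 2.0412
  s(V) = √(5.3667) = 2.3166
  s(W) = √(7.4667) = 2.7325

Step 3 — r_{ij} = s_{ij} / (s_i · s_j):
  r[U,U] = 1 (diagonal).
  r[U,V] = -3.1667 / (2.0412 · 2.3166) = -3.1667 / 4.7288 = -0.6697
  r[U,W] = -2.7333 / (2.0412 · 2.7325) = -2.7333 / 5.5777 = -0.49
  r[V,V] = 1 (diagonal).
  r[V,W] = -1.2667 / (2.3166 · 2.7325) = -1.2667 / 6.3302 = -0.2001
  r[W,W] = 1 (diagonal).

R is symmetric with unit diagonal. Assembling:

R = [[1, -0.6697, -0.49],
 [-0.6697, 1, -0.2001],
 [-0.49, -0.2001, 1]]


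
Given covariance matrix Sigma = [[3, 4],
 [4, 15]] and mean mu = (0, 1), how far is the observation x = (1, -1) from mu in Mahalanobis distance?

Step 1 — centre the observation: (x - mu) = (1, -2).

Step 2 — invert Sigma. det(Sigma) = 3·15 - (4)² = 29.
  Sigma^{-1} = (1/det) · [[d, -b], [-b, a]] = [[0.5172, -0.1379],
 [-0.1379, 0.1034]].

Step 3 — form the quadratic (x - mu)^T · Sigma^{-1} · (x - mu):
  Sigma^{-1} · (x - mu) = (0.7931, -0.3448).
  (x - mu)^T · [Sigma^{-1} · (x - mu)] = (1)·(0.7931) + (-2)·(-0.3448) = 1.4828.

Step 4 — take square root: d = √(1.4828) ≈ 1.2177.

d(x, mu) = √(1.4828) ≈ 1.2177


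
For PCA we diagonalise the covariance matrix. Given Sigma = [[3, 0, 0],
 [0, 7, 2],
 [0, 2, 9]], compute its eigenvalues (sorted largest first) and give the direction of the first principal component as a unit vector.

Step 1 — characteristic polynomial p(λ) = det(λI - Sigma) = λ³ - tr·λ² + c_1·λ - det, where tr = trace, c_1 = sum of the principal 2×2 minors, det = det(Sigma):
  tr = 3 + 7 + 9 = 19,
  c_1 = (3·7 - (0)²) + (3·9 - (0)²) + (7·9 - (2)²) = 21 + 27 + 59 = 107,
  det = 3·(7·9 - (2)²) - (0)·((0)·9 - (2)·(0)) + (0)·((0)·(2) - 7·(0)) = 3·(59) - (0)·(0) + (0)·(0) = 177.
  So p(λ) = λ³ - 19λ² + 107λ - 177.
Step 2 — look for an integer root (rational root theorem: any rational root is an integer divisor of 177). Testing λ = 3:
  p(3) = 27 - 171 + 321 - 177 = 0  ✓
  Dividing out (λ - 3): p(λ) = (λ - 3)(λ² - 16λ + 59).
Step 3 — remaining eigenvalues from the quadratic λ² - 16λ + 59 = 0:
  Δ = 16² - 4·59 = 256 - 236 = 20,  λ = (16 ± √20)/2 = (16 ± 4.4721)/2 ≈ 10.2361 or 5.7639.
  Sorted: λ_1 = 10.2361,  λ_2 = 5.7639,  λ_3 = 3  (check: sum = 19 = tr ✓).

Step 4 — unit eigenvector for λ_1 ≈ 10.2361: v spans the null space of (Sigma - λ_1 I), whose rows are
  r_1 = (-7.2361, 0, 0),  r_2 = (0, -3.2361, 2),  r_3 = (0, 2, -1.2361).
  v is orthogonal to every row, so take v ∝ r_1 × r_2 = ((0)·(2) - (0)·(-3.2361), (0)·(0) - (-7.2361)·(2), (-7.2361)·(-3.2361) - (0)·(0)) ≈ (0, 14.4721, 23.4164).
  Let u = (0, 14.4721, 23.4164).
  ||u|| = √((0)² + (14.4721)² + (23.4164)²) = √(757.7709) ≈ 27.5276,  v_1 = u/||u|| ≈ (0, 0.5257, 0.8507) (||v_1|| = 1).

λ_1 = 10.2361,  λ_2 = 5.7639,  λ_3 = 3;  v_1 ≈ (0, 0.5257, 0.8507)


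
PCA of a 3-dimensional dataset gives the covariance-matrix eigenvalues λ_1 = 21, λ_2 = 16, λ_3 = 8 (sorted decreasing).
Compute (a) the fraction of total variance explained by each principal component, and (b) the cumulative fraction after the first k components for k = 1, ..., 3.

Step 1 — total variance = trace(Sigma) = Σ λ_i = 21 + 16 + 8 = 45.

Step 2 — fraction explained by component i = λ_i / Σ λ:
  PC1: 21/45 = 0.4667
  PC2: 16/45 = 0.3556
  PC3: 8/45 = 0.1778

Step 3 — cumulative fraction after k components = (λ_1 + ... + λ_k) / Σ λ:
  k = 1: 21/45 = 0.4667
  k = 2: (21 + 16)/45 = 37/45 = 0.8222
  k = 3: (21 + 16 + 8)/45 = 45/45 = 1

Summary (fraction, with percent):

explained: PC1 0.4667 (46.67%), PC2 0.3556 (35.56%), PC3 0.1778 (17.78%);  cumulative: 0.4667, 0.8222, 1


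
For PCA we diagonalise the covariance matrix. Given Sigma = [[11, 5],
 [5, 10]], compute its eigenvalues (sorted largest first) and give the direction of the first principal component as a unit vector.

Step 1 — characteristic polynomial of 2×2 Sigma:
  det(Sigma - λI) = λ² - trace · λ + det = 0.
  trace = 11 + 10 = 21, det = 11·10 - (5)² = 85.
Step 2 — discriminant:
  Δ = trace² - 4·det = 441 - 340 = 101.
Step 3 — eigenvalues:
  λ = (trace ± √Δ)/2 = (21 ± 10.0499)/2,
  λ_1 = 15.5249,  λ_2 = 5.4751.

Step 4 — unit eigenvector for λ_1: solve (Sigma - λ_1 I)v = 0. First row:
  (11 - 15.5249)·v_x + (5)·v_y = 0, i.e. (-4.5249)·v_x + (5)·v_y = 0,
  so v ∝ (b, λ_1 - a) = (5, 4.5249) = u.
  ||u|| = √((5)² + (4.5249)²) = √(45.4751) ≈ 6.7435,
  v_1 = u/||u|| ≈ (0.7415, 0.671) (||v_1|| = 1).

λ_1 = 15.5249,  λ_2 = 5.4751;  v_1 ≈ (0.7415, 0.671)


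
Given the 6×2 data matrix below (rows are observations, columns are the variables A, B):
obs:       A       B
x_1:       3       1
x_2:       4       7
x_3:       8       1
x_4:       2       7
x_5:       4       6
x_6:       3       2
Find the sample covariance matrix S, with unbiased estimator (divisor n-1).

Step 1 — column means:
  mean(A) = (3 + 4 + 8 + 2 + 4 + 3) / 6 = 24/6 = 4
  mean(B) = (1 + 7 + 1 + 7 + 6 + 2) / 6 = 24/6 = 4

Step 2 — sample covariance S[i,j] = (1/(n-1)) · Σ_k (x_{k,i} - mean_i) · (x_{k,j} - mean_j), with n-1 = 5.
  S[A,A] = ((-1)·(-1) + (0)·(0) + (4)·(4) + (-2)·(-2) + (0)·(0) + (-1)·(-1)) / 5 = 22/5 = 4.4
  S[A,B] = ((-1)·(-3) + (0)·(3) + (4)·(-3) + (-2)·(3) + (0)·(2) + (-1)·(-2)) / 5 = -13/5 = -2.6
  S[B,B] = ((-3)·(-3) + (3)·(3) + (-3)·(-3) + (3)·(3) + (2)·(2) + (-2)·(-2)) / 5 = 44/5 = 8.8

S is symmetric (S[j,i] = S[i,j]). Assembling:

S = [[4.4, -2.6],
 [-2.6, 8.8]]


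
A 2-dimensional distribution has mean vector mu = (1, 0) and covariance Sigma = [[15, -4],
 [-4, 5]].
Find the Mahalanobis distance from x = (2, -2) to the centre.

Step 1 — centre the observation: (x - mu) = (1, -2).

Step 2 — invert Sigma. det(Sigma) = 15·5 - (-4)² = 59.
  Sigma^{-1} = (1/det) · [[d, -b], [-b, a]] = [[0.0847, 0.0678],
 [0.0678, 0.2542]].

Step 3 — form the quadratic (x - mu)^T · Sigma^{-1} · (x - mu):
  Sigma^{-1} · (x - mu) = (-0.0508, -0.4407).
  (x - mu)^T · [Sigma^{-1} · (x - mu)] = (1)·(-0.0508) + (-2)·(-0.4407) = 0.8305.

Step 4 — take square root: d = √(0.8305) ≈ 0.9113.

d(x, mu) = √(0.8305) ≈ 0.9113


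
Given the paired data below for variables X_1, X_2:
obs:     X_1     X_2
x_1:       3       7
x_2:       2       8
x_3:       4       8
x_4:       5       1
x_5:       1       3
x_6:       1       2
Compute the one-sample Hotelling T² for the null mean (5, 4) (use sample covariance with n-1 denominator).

Step 1 — sample mean vector:
  mean(X_1) = (3 + 2 + 4 + 5 + 1 + 1) / 6 = 16/6 = 2.6667
  mean(X_2) = (7 + 8 + 8 + 1 + 3 + 2) / 6 = 29/6 = 4.8333
  x̄ = (2.6667, 4.8333),  deviation x̄ - mu_0 = (2.6667, 4.8333) - (5, 4) = (-2.3333, 0.8333).

Step 2 — sample covariance matrix, S[i,j] = (1/(n-1)) · Σ_k (x_{k,i} - mean_i) · (x_{k,j} - mean_j), divisor n-1 = 5:
  S[X_1,X_1] = ((0.3333)·(0.3333) + (-0.6667)·(-0.6667) + (1.3333)·(1.3333) + (2.3333)·(2.3333) + (-1.6667)·(-1.6667) + (-1.6667)·(-1.6667)) / 5 = 13.3333/5 = 2.6667
  S[X_1,X_2] = ((0.3333)·(2.1667) + (-0.6667)·(3.1667) + (1.3333)·(3.1667) + (2.3333)·(-3.8333) + (-1.6667)·(-1.8333) + (-1.6667)·(-2.8333)) / 5 = 1.6667/5 = 0.3333
  S[X_2,X_2] = ((2.1667)·(2.1667) + (3.1667)·(3.1667) + (3.1667)·(3.1667) + (-3.8333)·(-3.8333) + (-1.8333)·(-1.8333) + (-2.8333)·(-2.8333)) / 5 = 50.8333/5 = 10.1667
  S = [[2.6667, 0.3333],
 [0.3333, 10.1667]].

Step 3 — invert S. det(S) = 2.6667·10.1667 - (0.3333)² = 27.
  S^{-1} = (1/det) · [[d, -b], [-b, a]] = [[0.3765, -0.0123],
 [-0.0123, 0.0988]].

Step 4 — quadratic form (x̄ - mu_0)^T · S^{-1} · (x̄ - mu_0):
  S^{-1} · (x̄ - mu_0) = (-0.8889, 0.1111),
  (x̄ - mu_0)^T · [...] = (-2.3333)·(-0.8889) + (0.8333)·(0.1111) = 2.1667.

Step 5 — scale by n: T² = 6 · 2.1667 = 13.

T² ≈ 13


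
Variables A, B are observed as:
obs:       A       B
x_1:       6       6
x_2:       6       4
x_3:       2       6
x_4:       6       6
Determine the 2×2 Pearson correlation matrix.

Step 1 — column means:
  mean(A) = (6 + 6 + 2 + 6) / 4 = 20/4 = 5
  mean(B) = (6 + 4 + 6 + 6) / 4 = 22/4 = 5.5

Step 2 — sample variances and covariances s[i,j] = (1/(n-1)) · Σ_k (x_{k,i} - mean_i) · (x_{k,j} - mean_j), with n-1 = 3:
  s[A,A] = ((1)·(1) + (1)·(1) + (-3)·(-3) + (1)·(1)) / 3 = 12/3 = 4
  s[A,B] = ((1)·(0.5) + (1)·(-1.5) + (-3)·(0.5) + (1)·(0.5)) / 3 = -2/3 = -0.6667
  s[B,B] = ((0.5)·(0.5) + (-1.5)·(-1.5) + (0.5)·(0.5) + (0.5)·(0.5)) / 3 = 3/3 = 1
  Sample standard deviations s_i = √(s[i,i]):
  s(A) = √(4) = 2
  s(B) = √(1) = 1

Step 3 — r_{ij} = s_{ij} / (s_i · s_j):
  r[A,A] = 1 (diagonal).
  r[A,B] = -0.6667 / (2 · 1) = -0.6667 / 2 = -0.3333
  r[B,B] = 1 (diagonal).

R is symmetric with unit diagonal. Assembling:

R = [[1, -0.3333],
 [-0.3333, 1]]


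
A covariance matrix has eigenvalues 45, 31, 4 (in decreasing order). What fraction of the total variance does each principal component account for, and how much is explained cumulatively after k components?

Step 1 — total variance = trace(Sigma) = Σ λ_i = 45 + 31 + 4 = 80.

Step 2 — fraction explained by component i = λ_i / Σ λ:
  PC1: 45/80 = 0.5625
  PC2: 31/80 = 0.3875
  PC3: 4/80 = 0.05

Step 3 — cumulative fraction after k components = (λ_1 + ... + λ_k) / Σ λ:
  k = 1: 45/80 = 0.5625
  k = 2: (45 + 31)/80 = 76/80 = 0.95
  k = 3: (45 + 31 + 4)/80 = 80/80 = 1

Summary (fraction, with percent):

explained: PC1 0.5625 (56.25%), PC2 0.3875 (38.75%), PC3 0.05 (5%);  cumulative: 0.5625, 0.95, 1


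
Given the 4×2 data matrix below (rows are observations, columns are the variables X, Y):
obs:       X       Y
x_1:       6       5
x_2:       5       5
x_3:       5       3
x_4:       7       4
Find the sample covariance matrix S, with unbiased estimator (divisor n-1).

Step 1 — column means:
  mean(X) = (6 + 5 + 5 + 7) / 4 = 23/4 = 5.75
  mean(Y) = (5 + 5 + 3 + 4) / 4 = 17/4 = 4.25

Step 2 — sample covariance S[i,j] = (1/(n-1)) · Σ_k (x_{k,i} - mean_i) · (x_{k,j} - mean_j), with n-1 = 3.
  S[X,X] = ((0.25)·(0.25) + (-0.75)·(-0.75) + (-0.75)·(-0.75) + (1.25)·(1.25)) / 3 = 2.75/3 = 0.9167
  S[X,Y] = ((0.25)·(0.75) + (-0.75)·(0.75) + (-0.75)·(-1.25) + (1.25)·(-0.25)) / 3 = 0.25/3 = 0.0833
  S[Y,Y] = ((0.75)·(0.75) + (0.75)·(0.75) + (-1.25)·(-1.25) + (-0.25)·(-0.25)) / 3 = 2.75/3 = 0.9167

S is symmetric (S[j,i] = S[i,j]). Assembling:

S = [[0.9167, 0.0833],
 [0.0833, 0.9167]]


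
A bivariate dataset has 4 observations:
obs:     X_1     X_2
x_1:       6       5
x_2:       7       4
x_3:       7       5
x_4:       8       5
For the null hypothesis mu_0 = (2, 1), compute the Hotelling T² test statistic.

Step 1 — sample mean vector:
  mean(X_1) = (6 + 7 + 7 + 8) / 4 = 28/4 = 7
  mean(X_2) = (5 + 4 + 5 + 5) / 4 = 19/4 = 4.75
  x̄ = (7, 4.75),  deviation x̄ - mu_0 = (7, 4.75) - (2, 1) = (5, 3.75).

Step 2 — sample covariance matrix, S[i,j] = (1/(n-1)) · Σ_k (x_{k,i} - mean_i) · (x_{k,j} - mean_j), divisor n-1 = 3:
  S[X_1,X_1] = ((-1)·(-1) + (0)·(0) + (0)·(0) + (1)·(1)) / 3 = 2/3 = 0.6667
  S[X_1,X_2] = ((-1)·(0.25) + (0)·(-0.75) + (0)·(0.25) + (1)·(0.25)) / 3 = 0/3 = 0
  S[X_2,X_2] = ((0.25)·(0.25) + (-0.75)·(-0.75) + (0.25)·(0.25) + (0.25)·(0.25)) / 3 = 0.75/3 = 0.25
  S = [[0.6667, 0],
 [0, 0.25]].

Step 3 — invert S. det(S) = 0.6667·0.25 - (0)² = 0.1667.
  S^{-1} = (1/det) · [[d, -b], [-b, a]] = [[1.5, 0],
 [0, 4]].

Step 4 — quadratic form (x̄ - mu_0)^T · S^{-1} · (x̄ - mu_0):
  S^{-1} · (x̄ - mu_0) = (7.5, 15),
  (x̄ - mu_0)^T · [...] = (5)·(7.5) + (3.75)·(15) = 93.75.

Step 5 — scale by n: T² = 4 · 93.75 = 375.

T² ≈ 375


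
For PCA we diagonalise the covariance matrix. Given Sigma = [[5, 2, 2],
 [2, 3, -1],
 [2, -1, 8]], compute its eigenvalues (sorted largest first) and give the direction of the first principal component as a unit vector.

Step 1 — characteristic polynomial p(λ) = det(λI - Sigma) = λ³ - tr·λ² + c_1·λ - det, where tr = trace, c_1 = sum of the principal 2×2 minors, det = det(Sigma):
  tr = 5 + 3 + 8 = 16,
  c_1 = (5·3 - (2)²) + (5·8 - (2)²) + (3·8 - (-1)²) = 11 + 36 + 23 = 70,
  det = 5·(3·8 - (-1)²) - (2)·((2)·8 - (-1)·(2)) + (2)·((2)·(-1) - 3·(2)) = 5·(23) - (2)·(18) + (2)·(-8) = 63.
  So p(λ) = λ³ - 16λ² + 70λ - 63.
Step 2 — look for an integer root (rational root theorem: any rational root is an integer divisor of 63). Testing λ = 9:
  p(9) = 729 - 1296 + 630 - 63 = 0  ✓
  Dividing out (λ - 9): p(λ) = (λ - 9)(λ² - 7λ + 7).
Step 3 — remaining eigenvalues from the quadratic λ² - 7λ + 7 = 0:
  Δ = 7² - 4·7 = 49 - 28 = 21,  λ = (7 ± √21)/2 = (7 ± 4.5826)/2 ≈ 5.7913 or 1.2087.
  Sorted: λ_1 = 9,  λ_2 = 5.7913,  λ_3 = 1.2087  (check: sum = 16 = tr ✓).

Step 4 — unit eigenvector for λ_1 = 9: v spans the null space of (Sigma - λ_1 I), whose rows are
  r_1 = (-4, 2, 2),  r_2 = (2, -6, -1),  r_3 = (2, -1, -1).
  v is orthogonal to every row, so take v ∝ r_1 × r_2 = ((2)·(-1) - (2)·(-6), (2)·(2) - (-4)·(-1), (-4)·(-6) - (2)·(2)) = (10, 0, 20).
  Rescale (divide by 10): u = (1, 0, 2).
  ||u|| = √((1)² + (0)² + (2)²) = √(5) ≈ 2.2361,  v_1 = u/||u|| ≈ (0.4472, 0, 0.8944) (||v_1|| = 1).

λ_1 = 9,  λ_2 = 5.7913,  λ_3 = 1.2087;  v_1 ≈ (0.4472, 0, 0.8944)


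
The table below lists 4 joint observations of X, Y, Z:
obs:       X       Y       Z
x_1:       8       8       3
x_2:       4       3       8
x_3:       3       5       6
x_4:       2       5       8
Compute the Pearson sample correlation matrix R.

Step 1 — column means:
  mean(X) = (8 + 4 + 3 + 2) / 4 = 17/4 = 4.25
  mean(Y) = (8 + 3 + 5 + 5) / 4 = 21/4 = 5.25
  mean(Z) = (3 + 8 + 6 + 8) / 4 = 25/4 = 6.25

Step 2 — sample variances and covariances s[i,j] = (1/(n-1)) · Σ_k (x_{k,i} - mean_i) · (x_{k,j} - mean_j), with n-1 = 3:
  s[X,X] = ((3.75)·(3.75) + (-0.25)·(-0.25) + (-1.25)·(-1.25) + (-2.25)·(-2.25)) / 3 = 20.75/3 = 6.9167
  s[X,Y] = ((3.75)·(2.75) + (-0.25)·(-2.25) + (-1.25)·(-0.25) + (-2.25)·(-0.25)) / 3 = 11.75/3 = 3.9167
  s[X,Z] = ((3.75)·(-3.25) + (-0.25)·(1.75) + (-1.25)·(-0.25) + (-2.25)·(1.75)) / 3 = -16.25/3 = -5.4167
  s[Y,Y] = ((2.75)·(2.75) + (-2.25)·(-2.25) + (-0.25)·(-0.25) + (-0.25)·(-0.25)) / 3 = 12.75/3 = 4.25
  s[Y,Z] = ((2.75)·(-3.25) + (-2.25)·(1.75) + (-0.25)·(-0.25) + (-0.25)·(1.75)) / 3 = -13.25/3 = -4.4167
  s[Z,Z] = ((-3.25)·(-3.25) + (1.75)·(1.75) + (-0.25)·(-0.25) + (1.75)·(1.75)) / 3 = 16.75/3 = 5.5833
  Sample standard deviations s_i = √(s[i,i]):
  s(X) = √(6.9167) = 2.63
  s(Y) = √(4.25) = 2.0616
  s(Z) = √(5.5833) = 2.3629

Step 3 — r_{ij} = s_{ij} / (s_i · s_j):
  r[X,X] = 1 (diagonal).
  r[X,Y] = 3.9167 / (2.63 · 2.0616) = 3.9167 / 5.4218 = 0.7224
  r[X,Z] = -5.4167 / (2.63 · 2.3629) = -5.4167 / 6.2143 = -0.8716
  r[Y,Y] = 1 (diagonal).
  r[Y,Z] = -4.4167 / (2.0616 · 2.3629) = -4.4167 / 4.8713 = -0.9067
  r[Z,Z] = 1 (diagonal).

R is symmetric with unit diagonal. Assembling:

R = [[1, 0.7224, -0.8716],
 [0.7224, 1, -0.9067],
 [-0.8716, -0.9067, 1]]


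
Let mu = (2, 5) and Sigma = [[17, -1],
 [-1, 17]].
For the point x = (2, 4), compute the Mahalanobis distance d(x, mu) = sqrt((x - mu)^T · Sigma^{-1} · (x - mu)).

Step 1 — centre the observation: (x - mu) = (0, -1).

Step 2 — invert Sigma. det(Sigma) = 17·17 - (-1)² = 288.
  Sigma^{-1} = (1/det) · [[d, -b], [-b, a]] = [[0.059, 0.0035],
 [0.0035, 0.059]].

Step 3 — form the quadratic (x - mu)^T · Sigma^{-1} · (x - mu):
  Sigma^{-1} · (x - mu) = (-0.0035, -0.059).
  (x - mu)^T · [Sigma^{-1} · (x - mu)] = (0)·(-0.0035) + (-1)·(-0.059) = 0.059.

Step 4 — take square root: d = √(0.059) ≈ 0.243.

d(x, mu) = √(0.059) ≈ 0.243


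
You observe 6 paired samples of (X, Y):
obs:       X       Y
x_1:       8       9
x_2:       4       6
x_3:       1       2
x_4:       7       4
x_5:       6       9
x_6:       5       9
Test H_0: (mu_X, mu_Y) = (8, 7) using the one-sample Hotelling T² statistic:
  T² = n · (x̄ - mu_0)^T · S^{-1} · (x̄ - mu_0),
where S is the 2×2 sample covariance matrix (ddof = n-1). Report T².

Step 1 — sample mean vector:
  mean(X) = (8 + 4 + 1 + 7 + 6 + 5) / 6 = 31/6 = 5.1667
  mean(Y) = (9 + 6 + 2 + 4 + 9 + 9) / 6 = 39/6 = 6.5
  x̄ = (5.1667, 6.5),  deviation x̄ - mu_0 = (5.1667, 6.5) - (8, 7) = (-2.8333, -0.5).

Step 2 — sample covariance matrix, S[i,j] = (1/(n-1)) · Σ_k (x_{k,i} - mean_i) · (x_{k,j} - mean_j), divisor n-1 = 5:
  S[X,X] = ((2.8333)·(2.8333) + (-1.1667)·(-1.1667) + (-4.1667)·(-4.1667) + (1.8333)·(1.8333) + (0.8333)·(0.8333) + (-0.1667)·(-0.1667)) / 5 = 30.8333/5 = 6.1667
  S[X,Y] = ((2.8333)·(2.5) + (-1.1667)·(-0.5) + (-4.1667)·(-4.5) + (1.8333)·(-2.5) + (0.8333)·(2.5) + (-0.1667)·(2.5)) / 5 = 23.5/5 = 4.7
  S[Y,Y] = ((2.5)·(2.5) + (-0.5)·(-0.5) + (-4.5)·(-4.5) + (-2.5)·(-2.5) + (2.5)·(2.5) + (2.5)·(2.5)) / 5 = 45.5/5 = 9.1
  S = [[6.1667, 4.7],
 [4.7, 9.1]].

Step 3 — invert S. det(S) = 6.1667·9.1 - (4.7)² = 34.0267.
  S^{-1} = (1/det) · [[d, -b], [-b, a]] = [[0.2674, -0.1381],
 [-0.1381, 0.1812]].

Step 4 — quadratic form (x̄ - mu_0)^T · S^{-1} · (x̄ - mu_0):
  S^{-1} · (x̄ - mu_0) = (-0.6887, 0.3007),
  (x̄ - mu_0)^T · [...] = (-2.8333)·(-0.6887) + (-0.5)·(0.3007) = 1.8009.

Step 5 — scale by n: T² = 6 · 1.8009 = 10.8053.

T² ≈ 10.8053


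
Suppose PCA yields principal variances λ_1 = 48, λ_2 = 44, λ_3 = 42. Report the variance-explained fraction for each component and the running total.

Step 1 — total variance = trace(Sigma) = Σ λ_i = 48 + 44 + 42 = 134.

Step 2 — fraction explained by component i = λ_i / Σ λ:
  PC1: 48/134 = 0.3582
  PC2: 44/134 = 0.3284
  PC3: 42/134 = 0.3134

Step 3 — cumulative fraction after k components = (λ_1 + ... + λ_k) / Σ λ:
  k = 1: 48/134 = 0.3582
  k = 2: (48 + 44)/134 = 92/134 = 0.6866
  k = 3: (48 + 44 + 42)/134 = 134/134 = 1

Summary (fraction, with percent):

explained: PC1 0.3582 (35.82%), PC2 0.3284 (32.84%), PC3 0.3134 (31.34%);  cumulative: 0.3582, 0.6866, 1


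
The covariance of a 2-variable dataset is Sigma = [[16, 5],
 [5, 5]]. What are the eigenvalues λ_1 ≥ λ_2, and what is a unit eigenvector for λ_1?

Step 1 — characteristic polynomial of 2×2 Sigma:
  det(Sigma - λI) = λ² - trace · λ + det = 0.
  trace = 16 + 5 = 21, det = 16·5 - (5)² = 55.
Step 2 — discriminant:
  Δ = trace² - 4·det = 441 - 220 = 221.
Step 3 — eigenvalues:
  λ = (trace ± √Δ)/2 = (21 ± 14.8661)/2,
  λ_1 = 17.933,  λ_2 = 3.067.

Step 4 — unit eigenvector for λ_1: solve (Sigma - λ_1 I)v = 0. First row:
  (16 - 17.933)·v_x + (5)·v_y = 0, i.e. (-1.933)·v_x + (5)·v_y = 0,
  so v ∝ (b, λ_1 - a) = (5, 1.933) = u.
  ||u|| = √((5)² + (1.933)²) = √(28.7366) ≈ 5.3607,
  v_1 = u/||u|| ≈ (0.9327, 0.3606) (||v_1|| = 1).

λ_1 = 17.933,  λ_2 = 3.067;  v_1 ≈ (0.9327, 0.3606)


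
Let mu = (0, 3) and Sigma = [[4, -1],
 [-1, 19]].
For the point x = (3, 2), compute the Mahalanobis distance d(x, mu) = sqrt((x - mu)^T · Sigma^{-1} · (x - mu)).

Step 1 — centre the observation: (x - mu) = (3, -1).

Step 2 — invert Sigma. det(Sigma) = 4·19 - (-1)² = 75.
  Sigma^{-1} = (1/det) · [[d, -b], [-b, a]] = [[0.2533, 0.0133],
 [0.0133, 0.0533]].

Step 3 — form the quadratic (x - mu)^T · Sigma^{-1} · (x - mu):
  Sigma^{-1} · (x - mu) = (0.7467, -0.0133).
  (x - mu)^T · [Sigma^{-1} · (x - mu)] = (3)·(0.7467) + (-1)·(-0.0133) = 2.2533.

Step 4 — take square root: d = √(2.2533) ≈ 1.5011.

d(x, mu) = √(2.2533) ≈ 1.5011


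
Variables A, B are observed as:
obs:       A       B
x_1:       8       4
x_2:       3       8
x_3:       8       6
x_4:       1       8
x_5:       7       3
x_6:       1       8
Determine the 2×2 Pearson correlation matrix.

Step 1 — column means:
  mean(A) = (8 + 3 + 8 + 1 + 7 + 1) / 6 = 28/6 = 4.6667
  mean(B) = (4 + 8 + 6 + 8 + 3 + 8) / 6 = 37/6 = 6.1667

Step 2 — sample variances and covariances s[i,j] = (1/(n-1)) · Σ_k (x_{k,i} - mean_i) · (x_{k,j} - mean_j), with n-1 = 5:
  s[A,A] = ((3.3333)·(3.3333) + (-1.6667)·(-1.6667) + (3.3333)·(3.3333) + (-3.6667)·(-3.6667) + (2.3333)·(2.3333) + (-3.6667)·(-3.6667)) / 5 = 57.3333/5 = 11.4667
  s[A,B] = ((3.3333)·(-2.1667) + (-1.6667)·(1.8333) + (3.3333)·(-0.1667) + (-3.6667)·(1.8333) + (2.3333)·(-3.1667) + (-3.6667)·(1.8333)) / 5 = -31.6667/5 = -6.3333
  s[B,B] = ((-2.1667)·(-2.1667) + (1.8333)·(1.8333) + (-0.1667)·(-0.1667) + (1.8333)·(1.8333) + (-3.1667)·(-3.1667) + (1.8333)·(1.8333)) / 5 = 24.8333/5 = 4.9667
  Sample standard deviations s_i = √(s[i,i]):
  s(A) = √(11.4667) = 3.3862
  s(B) = √(4.9667) = 2.2286

Step 3 — r_{ij} = s_{ij} / (s_i · s_j):
  r[A,A] = 1 (diagonal).
  r[A,B] = -6.3333 / (3.3862 · 2.2286) = -6.3333 / 7.5466 = -0.8392
  r[B,B] = 1 (diagonal).

R is symmetric with unit diagonal. Assembling:

R = [[1, -0.8392],
 [-0.8392, 1]]


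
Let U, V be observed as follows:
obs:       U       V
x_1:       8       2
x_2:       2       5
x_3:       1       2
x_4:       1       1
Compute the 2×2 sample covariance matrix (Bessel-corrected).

Step 1 — column means:
  mean(U) = (8 + 2 + 1 + 1) / 4 = 12/4 = 3
  mean(V) = (2 + 5 + 2 + 1) / 4 = 10/4 = 2.5

Step 2 — sample covariance S[i,j] = (1/(n-1)) · Σ_k (x_{k,i} - mean_i) · (x_{k,j} - mean_j), with n-1 = 3.
  S[U,U] = ((5)·(5) + (-1)·(-1) + (-2)·(-2) + (-2)·(-2)) / 3 = 34/3 = 11.3333
  S[U,V] = ((5)·(-0.5) + (-1)·(2.5) + (-2)·(-0.5) + (-2)·(-1.5)) / 3 = -1/3 = -0.3333
  S[V,V] = ((-0.5)·(-0.5) + (2.5)·(2.5) + (-0.5)·(-0.5) + (-1.5)·(-1.5)) / 3 = 9/3 = 3

S is symmetric (S[j,i] = S[i,j]). Assembling:

S = [[11.3333, -0.3333],
 [-0.3333, 3]]


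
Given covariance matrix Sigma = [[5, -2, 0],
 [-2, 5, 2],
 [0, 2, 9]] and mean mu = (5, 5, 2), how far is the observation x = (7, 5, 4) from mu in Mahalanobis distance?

Step 1 — centre the observation: (x - mu) = (2, 0, 2).

Step 2 — invert Sigma (cofactor / det for 3×3, or solve directly):
  Sigma^{-1} = [[0.2426, 0.1065, -0.0237],
 [0.1065, 0.2663, -0.0592],
 [-0.0237, -0.0592, 0.1243]].

Step 3 — form the quadratic (x - mu)^T · Sigma^{-1} · (x - mu):
  Sigma^{-1} · (x - mu) = (0.4379, 0.0947, 0.2012).
  (x - mu)^T · [Sigma^{-1} · (x - mu)] = (2)·(0.4379) + (0)·(0.0947) + (2)·(0.2012) = 1.2781.

Step 4 — take square root: d = √(1.2781) ≈ 1.1305.

d(x, mu) = √(1.2781) ≈ 1.1305


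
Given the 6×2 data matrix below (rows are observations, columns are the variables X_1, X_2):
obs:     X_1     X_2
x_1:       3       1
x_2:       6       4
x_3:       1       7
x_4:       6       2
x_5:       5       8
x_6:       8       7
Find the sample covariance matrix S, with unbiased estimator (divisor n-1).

Step 1 — column means:
  mean(X_1) = (3 + 6 + 1 + 6 + 5 + 8) / 6 = 29/6 = 4.8333
  mean(X_2) = (1 + 4 + 7 + 2 + 8 + 7) / 6 = 29/6 = 4.8333

Step 2 — sample covariance S[i,j] = (1/(n-1)) · Σ_k (x_{k,i} - mean_i) · (x_{k,j} - mean_j), with n-1 = 5.
  S[X_1,X_1] = ((-1.8333)·(-1.8333) + (1.1667)·(1.1667) + (-3.8333)·(-3.8333) + (1.1667)·(1.1667) + (0.1667)·(0.1667) + (3.1667)·(3.1667)) / 5 = 30.8333/5 = 6.1667
  S[X_1,X_2] = ((-1.8333)·(-3.8333) + (1.1667)·(-0.8333) + (-3.8333)·(2.1667) + (1.1667)·(-2.8333) + (0.1667)·(3.1667) + (3.1667)·(2.1667)) / 5 = 1.8333/5 = 0.3667
  S[X_2,X_2] = ((-3.8333)·(-3.8333) + (-0.8333)·(-0.8333) + (2.1667)·(2.1667) + (-2.8333)·(-2.8333) + (3.1667)·(3.1667) + (2.1667)·(2.1667)) / 5 = 42.8333/5 = 8.5667

S is symmetric (S[j,i] = S[i,j]). Assembling:

S = [[6.1667, 0.3667],
 [0.3667, 8.5667]]


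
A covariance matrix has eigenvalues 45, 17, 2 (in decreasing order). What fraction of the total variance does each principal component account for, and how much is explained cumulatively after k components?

Step 1 — total variance = trace(Sigma) = Σ λ_i = 45 + 17 + 2 = 64.

Step 2 — fraction explained by component i = λ_i / Σ λ:
  PC1: 45/64 = 0.7031
  PC2: 17/64 = 0.2656
  PC3: 2/64 = 0.0312

Step 3 — cumulative fraction after k components = (λ_1 + ... + λ_k) / Σ λ:
  k = 1: 45/64 = 0.7031
  k = 2: (45 + 17)/64 = 62/64 = 0.9688
  k = 3: (45 + 17 + 2)/64 = 64/64 = 1

Summary (fraction, with percent):

explained: PC1 0.7031 (70.31%), PC2 0.2656 (26.56%), PC3 0.0312 (3.12%);  cumulative: 0.7031, 0.9688, 1


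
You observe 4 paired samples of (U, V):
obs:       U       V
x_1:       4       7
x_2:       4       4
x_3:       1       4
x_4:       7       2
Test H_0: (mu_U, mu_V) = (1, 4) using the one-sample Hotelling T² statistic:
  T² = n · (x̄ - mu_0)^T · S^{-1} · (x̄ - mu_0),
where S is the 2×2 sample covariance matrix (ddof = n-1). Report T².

Step 1 — sample mean vector:
  mean(U) = (4 + 4 + 1 + 7) / 4 = 16/4 = 4
  mean(V) = (7 + 4 + 4 + 2) / 4 = 17/4 = 4.25
  x̄ = (4, 4.25),  deviation x̄ - mu_0 = (4, 4.25) - (1, 4) = (3, 0.25).

Step 2 — sample covariance matrix, S[i,j] = (1/(n-1)) · Σ_k (x_{k,i} - mean_i) · (x_{k,j} - mean_j), divisor n-1 = 3:
  S[U,U] = ((0)·(0) + (0)·(0) + (-3)·(-3) + (3)·(3)) / 3 = 18/3 = 6
  S[U,V] = ((0)·(2.75) + (0)·(-0.25) + (-3)·(-0.25) + (3)·(-2.25)) / 3 = -6/3 = -2
  S[V,V] = ((2.75)·(2.75) + (-0.25)·(-0.25) + (-0.25)·(-0.25) + (-2.25)·(-2.25)) / 3 = 12.75/3 = 4.25
  S = [[6, -2],
 [-2, 4.25]].

Step 3 — invert S. det(S) = 6·4.25 - (-2)² = 21.5.
  S^{-1} = (1/det) · [[d, -b], [-b, a]] = [[0.1977, 0.093],
 [0.093, 0.2791]].

Step 4 — quadratic form (x̄ - mu_0)^T · S^{-1} · (x̄ - mu_0):
  S^{-1} · (x̄ - mu_0) = (0.6163, 0.3488),
  (x̄ - mu_0)^T · [...] = (3)·(0.6163) + (0.25)·(0.3488) = 1.936.

Step 5 — scale by n: T² = 4 · 1.936 = 7.7442.

T² ≈ 7.7442


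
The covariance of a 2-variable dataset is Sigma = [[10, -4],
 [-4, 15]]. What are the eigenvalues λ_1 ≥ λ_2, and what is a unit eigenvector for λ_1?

Step 1 — characteristic polynomial of 2×2 Sigma:
  det(Sigma - λI) = λ² - trace · λ + det = 0.
  trace = 10 + 15 = 25, det = 10·15 - (-4)² = 134.
Step 2 — discriminant:
  Δ = trace² - 4·det = 625 - 536 = 89.
Step 3 — eigenvalues:
  λ = (trace ± √Δ)/2 = (25 ± 9.434)/2,
  λ_1 = 17.217,  λ_2 = 7.783.

Step 4 — unit eigenvector for λ_1: solve (Sigma - λ_1 I)v = 0. First row:
  (10 - 17.217)·v_x + (-4)·v_y = 0, i.e. (-7.217)·v_x + (-4)·v_y = 0,
  so v ∝ (b, λ_1 - a) = (-4, 7.217); multiply by -1 so the first entry is positive: u = (4, -7.217).
  ||u|| = √((4)² + (-7.217)²) = √(68.085) ≈ 8.2514,
  v_1 = u/||u|| ≈ (0.4848, -0.8746) (||v_1|| = 1).

λ_1 = 17.217,  λ_2 = 7.783;  v_1 ≈ (0.4848, -0.8746)


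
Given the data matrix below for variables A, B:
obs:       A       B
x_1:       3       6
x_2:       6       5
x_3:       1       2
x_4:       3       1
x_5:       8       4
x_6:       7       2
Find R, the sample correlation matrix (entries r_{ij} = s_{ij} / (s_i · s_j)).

Step 1 — column means:
  mean(A) = (3 + 6 + 1 + 3 + 8 + 7) / 6 = 28/6 = 4.6667
  mean(B) = (6 + 5 + 2 + 1 + 4 + 2) / 6 = 20/6 = 3.3333

Step 2 — sample variances and covariances s[i,j] = (1/(n-1)) · Σ_k (x_{k,i} - mean_i) · (x_{k,j} - mean_j), with n-1 = 5:
  s[A,A] = ((-1.6667)·(-1.6667) + (1.3333)·(1.3333) + (-3.6667)·(-3.6667) + (-1.6667)·(-1.6667) + (3.3333)·(3.3333) + (2.3333)·(2.3333)) / 5 = 37.3333/5 = 7.4667
  s[A,B] = ((-1.6667)·(2.6667) + (1.3333)·(1.6667) + (-3.6667)·(-1.3333) + (-1.6667)·(-2.3333) + (3.3333)·(0.6667) + (2.3333)·(-1.3333)) / 5 = 5.6667/5 = 1.1333
  s[B,B] = ((2.6667)·(2.6667) + (1.6667)·(1.6667) + (-1.3333)·(-1.3333) + (-2.3333)·(-2.3333) + (0.6667)·(0.6667) + (-1.3333)·(-1.3333)) / 5 = 19.3333/5 = 3.8667
  Sample standard deviations s_i = √(s[i,i]):
  s(A) = √(7.4667) = 2.7325
  s(B) = √(3.8667) = 1.9664

Step 3 — r_{ij} = s_{ij} / (s_i · s_j):
  r[A,A] = 1 (diagonal).
  r[A,B] = 1.1333 / (2.7325 · 1.9664) = 1.1333 / 5.3732 = 0.2109
  r[B,B] = 1 (diagonal).

R is symmetric with unit diagonal. Assembling:

R = [[1, 0.2109],
 [0.2109, 1]]


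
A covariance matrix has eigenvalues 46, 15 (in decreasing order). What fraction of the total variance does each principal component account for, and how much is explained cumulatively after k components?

Step 1 — total variance = trace(Sigma) = Σ λ_i = 46 + 15 = 61.

Step 2 — fraction explained by component i = λ_i / Σ λ:
  PC1: 46/61 = 0.7541
  PC2: 15/61 = 0.2459

Step 3 — cumulative fraction after k components = (λ_1 + ... + λ_k) / Σ λ:
  k = 1: 46/61 = 0.7541
  k = 2: (46 + 15)/61 = 61/61 = 1

Summary (fraction, with percent):

explained: PC1 0.7541 (75.41%), PC2 0.2459 (24.59%);  cumulative: 0.7541, 1


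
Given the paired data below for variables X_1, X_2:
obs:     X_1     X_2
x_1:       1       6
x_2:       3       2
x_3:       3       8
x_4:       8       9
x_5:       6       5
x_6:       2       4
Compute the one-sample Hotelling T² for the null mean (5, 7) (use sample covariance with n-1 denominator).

Step 1 — sample mean vector:
  mean(X_1) = (1 + 3 + 3 + 8 + 6 + 2) / 6 = 23/6 = 3.8333
  mean(X_2) = (6 + 2 + 8 + 9 + 5 + 4) / 6 = 34/6 = 5.6667
  x̄ = (3.8333, 5.6667),  deviation x̄ - mu_0 = (3.8333, 5.6667) - (5, 7) = (-1.1667, -1.3333).

Step 2 — sample covariance matrix, S[i,j] = (1/(n-1)) · Σ_k (x_{k,i} - mean_i) · (x_{k,j} - mean_j), divisor n-1 = 5:
  S[X_1,X_1] = ((-2.8333)·(-2.8333) + (-0.8333)·(-0.8333) + (-0.8333)·(-0.8333) + (4.1667)·(4.1667) + (2.1667)·(2.1667) + (-1.8333)·(-1.8333)) / 5 = 34.8333/5 = 6.9667
  S[X_1,X_2] = ((-2.8333)·(0.3333) + (-0.8333)·(-3.6667) + (-0.8333)·(2.3333) + (4.1667)·(3.3333) + (2.1667)·(-0.6667) + (-1.8333)·(-1.6667)) / 5 = 15.6667/5 = 3.1333
  S[X_2,X_2] = ((0.3333)·(0.3333) + (-3.6667)·(-3.6667) + (2.3333)·(2.3333) + (3.3333)·(3.3333) + (-0.6667)·(-0.6667) + (-1.6667)·(-1.6667)) / 5 = 33.3333/5 = 6.6667
  S = [[6.9667, 3.1333],
 [3.1333, 6.6667]].

Step 3 — invert S. det(S) = 6.9667·6.6667 - (3.1333)² = 36.6267.
  S^{-1} = (1/det) · [[d, -b], [-b, a]] = [[0.182, -0.0855],
 [-0.0855, 0.1902]].

Step 4 — quadratic form (x̄ - mu_0)^T · S^{-1} · (x̄ - mu_0):
  S^{-1} · (x̄ - mu_0) = (-0.0983, -0.1538),
  (x̄ - mu_0)^T · [...] = (-1.1667)·(-0.0983) + (-1.3333)·(-0.1538) = 0.3197.

Step 5 — scale by n: T² = 6 · 0.3197 = 1.9185.

T² ≈ 1.9185


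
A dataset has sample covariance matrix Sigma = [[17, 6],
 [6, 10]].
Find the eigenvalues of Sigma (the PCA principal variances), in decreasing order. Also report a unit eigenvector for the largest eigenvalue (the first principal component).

Step 1 — characteristic polynomial of 2×2 Sigma:
  det(Sigma - λI) = λ² - trace · λ + det = 0.
  trace = 17 + 10 = 27, det = 17·10 - (6)² = 134.
Step 2 — discriminant:
  Δ = trace² - 4·det = 729 - 536 = 193.
Step 3 — eigenvalues:
  λ = (trace ± √Δ)/2 = (27 ± 13.8924)/2,
  λ_1 = 20.4462,  λ_2 = 6.5538.

Step 4 — unit eigenvector for λ_1: solve (Sigma - λ_1 I)v = 0. First row:
  (17 - 20.4462)·v_x + (6)·v_y = 0, i.e. (-3.4462)·v_x + (6)·v_y = 0,
  so v ∝ (b, λ_1 - a) = (6, 3.4462) = u.
  ||u|| = √((6)² + (3.4462)²) = √(47.8764) ≈ 6.9193,
  v_1 = u/||u|| ≈ (0.8671, 0.4981) (||v_1|| = 1).

λ_1 = 20.4462,  λ_2 = 6.5538;  v_1 ≈ (0.8671, 0.4981)


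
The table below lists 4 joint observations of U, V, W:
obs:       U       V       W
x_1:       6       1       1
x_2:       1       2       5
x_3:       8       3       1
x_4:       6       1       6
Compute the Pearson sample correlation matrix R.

Step 1 — column means:
  mean(U) = (6 + 1 + 8 + 6) / 4 = 21/4 = 5.25
  mean(V) = (1 + 2 + 3 + 1) / 4 = 7/4 = 1.75
  mean(W) = (1 + 5 + 1 + 6) / 4 = 13/4 = 3.25

Step 2 — sample variances and covariances s[i,j] = (1/(n-1)) · Σ_k (x_{k,i} - mean_i) · (x_{k,j} - mean_j), with n-1 = 3:
  s[U,U] = ((0.75)·(0.75) + (-4.25)·(-4.25) + (2.75)·(2.75) + (0.75)·(0.75)) / 3 = 26.75/3 = 8.9167
  s[U,V] = ((0.75)·(-0.75) + (-4.25)·(0.25) + (2.75)·(1.25) + (0.75)·(-0.75)) / 3 = 1.25/3 = 0.4167
  s[U,W] = ((0.75)·(-2.25) + (-4.25)·(1.75) + (2.75)·(-2.25) + (0.75)·(2.75)) / 3 = -13.25/3 = -4.4167
  s[V,V] = ((-0.75)·(-0.75) + (0.25)·(0.25) + (1.25)·(1.25) + (-0.75)·(-0.75)) / 3 = 2.75/3 = 0.9167
  s[V,W] = ((-0.75)·(-2.25) + (0.25)·(1.75) + (1.25)·(-2.25) + (-0.75)·(2.75)) / 3 = -2.75/3 = -0.9167
  s[W,W] = ((-2.25)·(-2.25) + (1.75)·(1.75) + (-2.25)·(-2.25) + (2.75)·(2.75)) / 3 = 20.75/3 = 6.9167
  Sample standard deviations s_i = √(s[i,i]):
  s(U) = √(8.9167) = 2.9861
  s(V) = √(0.9167) = 0.9574
  s(W) = √(6.9167) = 2.63

Step 3 — r_{ij} = s_{ij} / (s_i · s_j):
  r[U,U] = 1 (diagonal).
  r[U,V] = 0.4167 / (2.9861 · 0.9574) = 0.4167 / 2.859 = 0.1457
  r[U,W] = -4.4167 / (2.9861 · 2.63) = -4.4167 / 7.8533 = -0.5624
  r[V,V] = 1 (diagonal).
  r[V,W] = -0.9167 / (0.9574 · 2.63) = -0.9167 / 2.518 = -0.364
  r[W,W] = 1 (diagonal).

R is symmetric with unit diagonal. Assembling:

R = [[1, 0.1457, -0.5624],
 [0.1457, 1, -0.364],
 [-0.5624, -0.364, 1]]


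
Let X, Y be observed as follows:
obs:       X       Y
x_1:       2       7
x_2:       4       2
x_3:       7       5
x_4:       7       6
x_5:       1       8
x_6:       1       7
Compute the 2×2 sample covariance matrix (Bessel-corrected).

Step 1 — column means:
  mean(X) = (2 + 4 + 7 + 7 + 1 + 1) / 6 = 22/6 = 3.6667
  mean(Y) = (7 + 2 + 5 + 6 + 8 + 7) / 6 = 35/6 = 5.8333

Step 2 — sample covariance S[i,j] = (1/(n-1)) · Σ_k (x_{k,i} - mean_i) · (x_{k,j} - mean_j), with n-1 = 5.
  S[X,X] = ((-1.6667)·(-1.6667) + (0.3333)·(0.3333) + (3.3333)·(3.3333) + (3.3333)·(3.3333) + (-2.6667)·(-2.6667) + (-2.6667)·(-2.6667)) / 5 = 39.3333/5 = 7.8667
  S[X,Y] = ((-1.6667)·(1.1667) + (0.3333)·(-3.8333) + (3.3333)·(-0.8333) + (3.3333)·(0.1667) + (-2.6667)·(2.1667) + (-2.6667)·(1.1667)) / 5 = -14.3333/5 = -2.8667
  S[Y,Y] = ((1.1667)·(1.1667) + (-3.8333)·(-3.8333) + (-0.8333)·(-0.8333) + (0.1667)·(0.1667) + (2.1667)·(2.1667) + (1.1667)·(1.1667)) / 5 = 22.8333/5 = 4.5667

S is symmetric (S[j,i] = S[i,j]). Assembling:

S = [[7.8667, -2.8667],
 [-2.8667, 4.5667]]


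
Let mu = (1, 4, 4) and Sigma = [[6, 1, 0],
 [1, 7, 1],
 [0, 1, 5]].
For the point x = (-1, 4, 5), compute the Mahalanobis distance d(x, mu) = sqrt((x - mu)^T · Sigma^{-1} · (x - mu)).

Step 1 — centre the observation: (x - mu) = (-2, 0, 1).

Step 2 — invert Sigma (cofactor / det for 3×3, or solve directly):
  Sigma^{-1} = [[0.1709, -0.0251, 0.005],
 [-0.0251, 0.1508, -0.0302],
 [0.005, -0.0302, 0.206]].

Step 3 — form the quadratic (x - mu)^T · Sigma^{-1} · (x - mu):
  Sigma^{-1} · (x - mu) = (-0.3367, 0.0201, 0.196).
  (x - mu)^T · [Sigma^{-1} · (x - mu)] = (-2)·(-0.3367) + (0)·(0.0201) + (1)·(0.196) = 0.8693.

Step 4 — take square root: d = √(0.8693) ≈ 0.9324.

d(x, mu) = √(0.8693) ≈ 0.9324


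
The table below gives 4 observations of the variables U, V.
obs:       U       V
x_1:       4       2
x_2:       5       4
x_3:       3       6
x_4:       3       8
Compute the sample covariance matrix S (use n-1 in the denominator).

Step 1 — column means:
  mean(U) = (4 + 5 + 3 + 3) / 4 = 15/4 = 3.75
  mean(V) = (2 + 4 + 6 + 8) / 4 = 20/4 = 5

Step 2 — sample covariance S[i,j] = (1/(n-1)) · Σ_k (x_{k,i} - mean_i) · (x_{k,j} - mean_j), with n-1 = 3.
  S[U,U] = ((0.25)·(0.25) + (1.25)·(1.25) + (-0.75)·(-0.75) + (-0.75)·(-0.75)) / 3 = 2.75/3 = 0.9167
  S[U,V] = ((0.25)·(-3) + (1.25)·(-1) + (-0.75)·(1) + (-0.75)·(3)) / 3 = -5/3 = -1.6667
  S[V,V] = ((-3)·(-3) + (-1)·(-1) + (1)·(1) + (3)·(3)) / 3 = 20/3 = 6.6667

S is symmetric (S[j,i] = S[i,j]). Assembling:

S = [[0.9167, -1.6667],
 [-1.6667, 6.6667]]


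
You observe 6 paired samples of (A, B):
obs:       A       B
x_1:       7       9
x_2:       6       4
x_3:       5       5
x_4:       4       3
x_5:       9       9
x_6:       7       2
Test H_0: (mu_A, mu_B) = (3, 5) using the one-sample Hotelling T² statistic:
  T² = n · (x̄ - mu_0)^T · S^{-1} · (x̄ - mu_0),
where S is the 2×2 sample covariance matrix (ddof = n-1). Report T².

Step 1 — sample mean vector:
  mean(A) = (7 + 6 + 5 + 4 + 9 + 7) / 6 = 38/6 = 6.3333
  mean(B) = (9 + 4 + 5 + 3 + 9 + 2) / 6 = 32/6 = 5.3333
  x̄ = (6.3333, 5.3333),  deviation x̄ - mu_0 = (6.3333, 5.3333) - (3, 5) = (3.3333, 0.3333).

Step 2 — sample covariance matrix, S[i,j] = (1/(n-1)) · Σ_k (x_{k,i} - mean_i) · (x_{k,j} - mean_j), divisor n-1 = 5:
  S[A,A] = ((0.6667)·(0.6667) + (-0.3333)·(-0.3333) + (-1.3333)·(-1.3333) + (-2.3333)·(-2.3333) + (2.6667)·(2.6667) + (0.6667)·(0.6667)) / 5 = 15.3333/5 = 3.0667
  S[A,B] = ((0.6667)·(3.6667) + (-0.3333)·(-1.3333) + (-1.3333)·(-0.3333) + (-2.3333)·(-2.3333) + (2.6667)·(3.6667) + (0.6667)·(-3.3333)) / 5 = 16.3333/5 = 3.2667
  S[B,B] = ((3.6667)·(3.6667) + (-1.3333)·(-1.3333) + (-0.3333)·(-0.3333) + (-2.3333)·(-2.3333) + (3.6667)·(3.6667) + (-3.3333)·(-3.3333)) / 5 = 45.3333/5 = 9.0667
  S = [[3.0667, 3.2667],
 [3.2667, 9.0667]].

Step 3 — invert S. det(S) = 3.0667·9.0667 - (3.2667)² = 17.1333.
  S^{-1} = (1/det) · [[d, -b], [-b, a]] = [[0.5292, -0.1907],
 [-0.1907, 0.179]].

Step 4 — quadratic form (x̄ - mu_0)^T · S^{-1} · (x̄ - mu_0):
  S^{-1} · (x̄ - mu_0) = (1.7004, -0.5759),
  (x̄ - mu_0)^T · [...] = (3.3333)·(1.7004) + (0.3333)·(-0.5759) = 5.476.

Step 5 — scale by n: T² = 6 · 5.476 = 32.856.

T² ≈ 32.856
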